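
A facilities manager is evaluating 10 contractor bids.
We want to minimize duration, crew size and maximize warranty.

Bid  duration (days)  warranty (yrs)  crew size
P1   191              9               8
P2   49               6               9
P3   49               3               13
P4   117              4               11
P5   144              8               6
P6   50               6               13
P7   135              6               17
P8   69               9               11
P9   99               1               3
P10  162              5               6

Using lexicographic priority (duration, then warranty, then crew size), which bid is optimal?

First minimize duration: best is 49, kept {P2, P3}.
Then maximize warranty: best is 6, kept {P2}.

P2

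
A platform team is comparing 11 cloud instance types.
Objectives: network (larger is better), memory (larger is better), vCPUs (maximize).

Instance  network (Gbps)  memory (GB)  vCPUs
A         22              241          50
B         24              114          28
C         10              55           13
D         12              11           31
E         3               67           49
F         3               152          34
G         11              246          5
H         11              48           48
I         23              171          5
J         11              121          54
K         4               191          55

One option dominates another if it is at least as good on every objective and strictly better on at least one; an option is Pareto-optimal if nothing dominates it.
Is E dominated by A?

Yes

A vs E: network 22≥3, memory 241≥67, vCPUs 50≥49 — A is at least as good on every objective with at least one strict improvement.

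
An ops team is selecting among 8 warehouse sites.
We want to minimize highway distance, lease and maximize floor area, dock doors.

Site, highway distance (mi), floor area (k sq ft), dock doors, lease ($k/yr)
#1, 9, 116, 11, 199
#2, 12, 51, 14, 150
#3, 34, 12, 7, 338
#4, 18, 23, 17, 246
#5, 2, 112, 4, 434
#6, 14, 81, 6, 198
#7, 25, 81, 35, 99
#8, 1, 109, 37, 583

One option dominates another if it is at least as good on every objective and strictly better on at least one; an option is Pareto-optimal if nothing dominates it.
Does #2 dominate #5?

#2 vs #5: #2 is worse on highway distance (12 vs 2), so it does not dominate #5.

No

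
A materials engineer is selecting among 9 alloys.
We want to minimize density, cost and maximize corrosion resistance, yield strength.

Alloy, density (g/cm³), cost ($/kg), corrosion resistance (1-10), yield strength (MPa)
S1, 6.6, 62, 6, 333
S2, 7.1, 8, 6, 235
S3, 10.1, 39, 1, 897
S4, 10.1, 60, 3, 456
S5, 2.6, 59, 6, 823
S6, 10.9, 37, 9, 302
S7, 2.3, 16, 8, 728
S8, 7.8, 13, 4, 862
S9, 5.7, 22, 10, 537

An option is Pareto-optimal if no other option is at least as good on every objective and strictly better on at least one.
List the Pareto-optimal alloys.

S1: dominated by S5 (density 2.6≤6.6, cost 59≤62, corrosion resistance 6≥6, yield strength 823≥333).
S2: not dominated (best cost).
S3: not dominated (best yield strength).
S4: dominated by S5 (density 2.6≤10.1, cost 59≤60, corrosion resistance 6≥3, yield strength 823≥456).
S5: not dominated.
S6: dominated by S9 (density 5.7≤10.9, cost 22≤37, corrosion resistance 10≥9, yield strength 537≥302).
S7: not dominated (best density).
S8: not dominated.
S9: not dominated (best corrosion resistance).

S2, S3, S5, S7, S8, S9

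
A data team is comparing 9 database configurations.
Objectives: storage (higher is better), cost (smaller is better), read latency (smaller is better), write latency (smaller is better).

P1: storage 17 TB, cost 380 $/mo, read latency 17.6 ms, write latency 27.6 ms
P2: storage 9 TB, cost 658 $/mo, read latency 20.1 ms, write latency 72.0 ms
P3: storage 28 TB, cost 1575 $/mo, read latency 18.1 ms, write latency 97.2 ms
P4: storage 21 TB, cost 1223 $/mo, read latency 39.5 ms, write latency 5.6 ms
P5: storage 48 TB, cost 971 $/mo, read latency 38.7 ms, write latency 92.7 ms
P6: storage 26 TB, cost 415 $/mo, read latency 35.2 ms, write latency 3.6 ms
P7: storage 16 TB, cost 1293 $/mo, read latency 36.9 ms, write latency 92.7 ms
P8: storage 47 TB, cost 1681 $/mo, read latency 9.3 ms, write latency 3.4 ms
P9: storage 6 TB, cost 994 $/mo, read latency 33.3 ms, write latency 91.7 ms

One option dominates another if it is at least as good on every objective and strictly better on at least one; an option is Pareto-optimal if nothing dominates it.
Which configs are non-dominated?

P1: not dominated (best cost).
P2: dominated by P1 (storage 17≥9, cost 380≤658, read latency 17.6≤20.1, write latency 27.6≤72.0).
P3: not dominated.
P4: dominated by P6 (storage 26≥21, cost 415≤1223, read latency 35.2≤39.5, write latency 3.6≤5.6).
P5: not dominated (best storage).
P6: not dominated.
P7: dominated by P1 (storage 17≥16, cost 380≤1293, read latency 17.6≤36.9, write latency 27.6≤92.7).
P8: not dominated (best read latency).
P9: dominated by P1 (storage 17≥6, cost 380≤994, read latency 17.6≤33.3, write latency 27.6≤91.7).

P1, P3, P5, P6, P8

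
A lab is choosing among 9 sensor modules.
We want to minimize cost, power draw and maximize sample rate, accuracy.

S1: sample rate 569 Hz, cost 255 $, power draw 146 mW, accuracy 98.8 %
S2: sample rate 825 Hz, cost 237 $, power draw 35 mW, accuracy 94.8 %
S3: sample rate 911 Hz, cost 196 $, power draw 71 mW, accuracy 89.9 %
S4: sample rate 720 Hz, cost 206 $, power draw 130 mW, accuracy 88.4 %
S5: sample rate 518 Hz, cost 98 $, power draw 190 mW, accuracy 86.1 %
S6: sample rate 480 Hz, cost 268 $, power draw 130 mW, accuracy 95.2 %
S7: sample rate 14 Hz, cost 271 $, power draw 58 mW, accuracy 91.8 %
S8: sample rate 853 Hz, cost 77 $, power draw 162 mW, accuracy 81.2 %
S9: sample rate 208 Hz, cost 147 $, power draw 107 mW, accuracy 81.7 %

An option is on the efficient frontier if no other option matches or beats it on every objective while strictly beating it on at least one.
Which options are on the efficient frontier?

S1, S2, S3, S5, S6, S8, S9

S1: not dominated (best accuracy).
S2: not dominated (best power draw).
S3: not dominated (best sample rate).
S4: dominated by S3 (sample rate 911≥720, cost 196≤206, power draw 71≤130, accuracy 89.9≥88.4).
S5: not dominated.
S6: not dominated.
S7: dominated by S2 (sample rate 825≥14, cost 237≤271, power draw 35≤58, accuracy 94.8≥91.8).
S8: not dominated (best cost).
S9: not dominated.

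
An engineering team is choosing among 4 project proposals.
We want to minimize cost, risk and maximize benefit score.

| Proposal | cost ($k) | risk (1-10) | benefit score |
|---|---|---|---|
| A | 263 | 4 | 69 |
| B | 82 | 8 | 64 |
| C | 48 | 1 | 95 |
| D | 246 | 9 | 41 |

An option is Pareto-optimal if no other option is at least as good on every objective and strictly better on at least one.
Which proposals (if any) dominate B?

C

C: cost 48≤82, risk 1≤8, benefit score 95≥64 — dominates B.
Others (A, D) are each worse than B on at least one objective.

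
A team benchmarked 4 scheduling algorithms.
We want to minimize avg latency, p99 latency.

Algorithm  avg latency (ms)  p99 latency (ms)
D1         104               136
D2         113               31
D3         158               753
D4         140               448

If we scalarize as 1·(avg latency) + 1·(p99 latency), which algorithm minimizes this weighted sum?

D2

D1: 1·104 + 1·136 = 240
D2: 1·113 + 1·31 = 144
D3: 1·158 + 1·753 = 911
D4: 1·140 + 1·448 = 588
Lowest: D2 at 144.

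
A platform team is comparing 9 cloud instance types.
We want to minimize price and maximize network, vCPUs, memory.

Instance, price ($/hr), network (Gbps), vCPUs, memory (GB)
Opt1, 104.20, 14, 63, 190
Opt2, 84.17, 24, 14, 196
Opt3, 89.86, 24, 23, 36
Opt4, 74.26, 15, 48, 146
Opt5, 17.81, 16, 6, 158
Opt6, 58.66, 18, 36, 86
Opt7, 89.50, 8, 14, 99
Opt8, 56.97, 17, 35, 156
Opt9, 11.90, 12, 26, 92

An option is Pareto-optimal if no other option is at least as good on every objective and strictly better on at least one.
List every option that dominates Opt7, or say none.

Opt2, Opt4, Opt8

Opt2: price 84.17≤89.50, network 24≥8, vCPUs 14≥14, memory 196≥99 — dominates Opt7.
Opt4: price 74.26≤89.50, network 15≥8, vCPUs 48≥14, memory 146≥99 — dominates Opt7.
Opt8: price 56.97≤89.50, network 17≥8, vCPUs 35≥14, memory 156≥99 — dominates Opt7.
Others (Opt1, Opt3, Opt5, Opt6, Opt9) are each worse than Opt7 on at least one objective.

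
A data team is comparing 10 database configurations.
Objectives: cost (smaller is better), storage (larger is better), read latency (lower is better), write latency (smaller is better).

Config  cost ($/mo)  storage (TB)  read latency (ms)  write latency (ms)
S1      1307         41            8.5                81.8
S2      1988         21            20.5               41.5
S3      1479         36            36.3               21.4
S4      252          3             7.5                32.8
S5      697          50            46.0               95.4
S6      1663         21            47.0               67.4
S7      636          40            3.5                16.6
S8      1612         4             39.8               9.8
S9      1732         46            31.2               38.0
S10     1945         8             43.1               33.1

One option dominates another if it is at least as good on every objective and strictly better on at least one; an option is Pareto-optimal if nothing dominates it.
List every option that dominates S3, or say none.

S7: cost 636≤1479, storage 40≥36, read latency 3.5≤36.3, write latency 16.6≤21.4 — dominates S3.
Others (S1, S2, S4, S5, S6, S8, S9, S10) are each worse than S3 on at least one objective.

S7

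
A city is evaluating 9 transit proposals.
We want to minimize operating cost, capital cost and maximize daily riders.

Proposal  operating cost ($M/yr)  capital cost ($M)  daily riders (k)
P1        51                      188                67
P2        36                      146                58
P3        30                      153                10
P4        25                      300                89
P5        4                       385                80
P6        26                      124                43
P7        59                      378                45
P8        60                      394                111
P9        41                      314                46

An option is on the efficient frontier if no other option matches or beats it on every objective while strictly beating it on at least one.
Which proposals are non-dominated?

P1, P2, P4, P5, P6, P8

P1: not dominated.
P2: not dominated.
P3: dominated by P6 (operating cost 26≤30, capital cost 124≤153, daily riders 43≥10).
P4: not dominated.
P5: not dominated (best operating cost).
P6: not dominated (best capital cost).
P7: dominated by P1 (operating cost 51≤59, capital cost 188≤378, daily riders 67≥45).
P8: not dominated (best daily riders).
P9: dominated by P2 (operating cost 36≤41, capital cost 146≤314, daily riders 58≥46).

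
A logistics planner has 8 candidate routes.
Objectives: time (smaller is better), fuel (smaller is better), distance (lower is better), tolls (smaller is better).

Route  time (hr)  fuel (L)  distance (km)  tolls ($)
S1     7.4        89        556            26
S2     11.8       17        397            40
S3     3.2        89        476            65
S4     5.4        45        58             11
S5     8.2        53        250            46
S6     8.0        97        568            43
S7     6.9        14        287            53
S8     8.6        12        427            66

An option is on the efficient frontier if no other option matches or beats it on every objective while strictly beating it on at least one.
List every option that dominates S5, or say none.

S4

S4: time 5.4≤8.2, fuel 45≤53, distance 58≤250, tolls 11≤46 — dominates S5.
Others (S1, S2, S3, S6, S7, S8) are each worse than S5 on at least one objective.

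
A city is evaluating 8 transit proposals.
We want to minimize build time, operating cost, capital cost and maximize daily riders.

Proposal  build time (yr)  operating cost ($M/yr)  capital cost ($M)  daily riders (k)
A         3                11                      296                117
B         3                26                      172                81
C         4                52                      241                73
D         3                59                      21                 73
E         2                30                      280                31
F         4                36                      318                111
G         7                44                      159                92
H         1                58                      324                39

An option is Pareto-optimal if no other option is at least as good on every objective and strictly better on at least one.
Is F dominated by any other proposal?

Yes

A vs F: build time 3≤4, operating cost 11≤36, capital cost 296≤318, daily riders 117≥111 — A is at least as good on every objective and strictly better on at least one, so A dominates F.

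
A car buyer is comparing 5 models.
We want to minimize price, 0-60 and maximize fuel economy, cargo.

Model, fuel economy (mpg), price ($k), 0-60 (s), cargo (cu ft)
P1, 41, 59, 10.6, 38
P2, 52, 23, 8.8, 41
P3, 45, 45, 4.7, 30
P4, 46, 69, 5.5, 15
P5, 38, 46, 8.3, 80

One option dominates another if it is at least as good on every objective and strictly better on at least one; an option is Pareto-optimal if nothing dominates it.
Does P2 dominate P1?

P2 vs P1: fuel economy 52≥41, price 23≤59, 0-60 8.8≤10.6, cargo 41≥38 — P2 is at least as good on every objective with at least one strict improvement.

Yes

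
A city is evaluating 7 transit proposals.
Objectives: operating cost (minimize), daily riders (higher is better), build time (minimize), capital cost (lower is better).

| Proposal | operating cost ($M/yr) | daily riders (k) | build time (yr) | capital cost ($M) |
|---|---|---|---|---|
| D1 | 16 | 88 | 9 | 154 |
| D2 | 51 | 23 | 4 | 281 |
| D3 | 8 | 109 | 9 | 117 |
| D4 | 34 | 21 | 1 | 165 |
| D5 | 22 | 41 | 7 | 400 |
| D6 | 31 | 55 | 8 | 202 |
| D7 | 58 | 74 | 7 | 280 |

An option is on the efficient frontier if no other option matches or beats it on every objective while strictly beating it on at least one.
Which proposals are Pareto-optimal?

D2, D3, D4, D5, D6, D7

D1: dominated by D3 (operating cost 8≤16, daily riders 109≥88, build time 9≤9, capital cost 117≤154).
D2: not dominated.
D3: not dominated (best operating cost).
D4: not dominated (best build time).
D5: not dominated.
D6: not dominated.
D7: not dominated.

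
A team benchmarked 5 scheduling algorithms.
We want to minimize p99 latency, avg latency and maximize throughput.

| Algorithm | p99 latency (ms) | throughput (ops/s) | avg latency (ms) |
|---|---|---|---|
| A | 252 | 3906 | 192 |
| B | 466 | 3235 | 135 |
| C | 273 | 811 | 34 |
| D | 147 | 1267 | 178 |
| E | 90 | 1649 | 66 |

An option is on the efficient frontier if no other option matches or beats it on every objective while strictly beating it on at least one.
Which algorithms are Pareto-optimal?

A, B, C, E

A: not dominated (best throughput).
B: not dominated.
C: not dominated (best avg latency).
D: dominated by E (p99 latency 90≤147, throughput 1649≥1267, avg latency 66≤178).
E: not dominated (best p99 latency).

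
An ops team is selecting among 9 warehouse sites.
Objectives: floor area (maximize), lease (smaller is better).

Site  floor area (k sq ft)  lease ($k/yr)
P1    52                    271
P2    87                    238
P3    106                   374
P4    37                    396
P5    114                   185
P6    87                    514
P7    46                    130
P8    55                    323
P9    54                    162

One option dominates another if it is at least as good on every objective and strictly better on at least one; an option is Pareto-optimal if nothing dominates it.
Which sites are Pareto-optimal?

P1: dominated by P2 (floor area 87≥52, lease 238≤271).
P2: dominated by P5 (floor area 114≥87, lease 185≤238).
P3: dominated by P5 (floor area 114≥106, lease 185≤374).
P4: dominated by P1 (floor area 52≥37, lease 271≤396).
P5: not dominated (best floor area).
P6: dominated by P2 (floor area 87≥87, lease 238≤514).
P7: not dominated (best lease).
P8: dominated by P2 (floor area 87≥55, lease 238≤323).
P9: not dominated.

P5, P7, P9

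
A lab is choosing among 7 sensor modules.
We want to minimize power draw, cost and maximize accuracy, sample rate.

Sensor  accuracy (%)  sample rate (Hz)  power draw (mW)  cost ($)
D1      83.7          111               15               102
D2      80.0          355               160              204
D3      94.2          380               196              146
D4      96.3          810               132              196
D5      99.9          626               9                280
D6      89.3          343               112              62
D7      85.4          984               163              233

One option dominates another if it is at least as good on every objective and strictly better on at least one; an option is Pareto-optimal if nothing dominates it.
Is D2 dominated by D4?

Yes

D4 vs D2: accuracy 96.3≥80.0, sample rate 810≥355, power draw 132≤160, cost 196≤204 — D4 is at least as good on every objective with at least one strict improvement.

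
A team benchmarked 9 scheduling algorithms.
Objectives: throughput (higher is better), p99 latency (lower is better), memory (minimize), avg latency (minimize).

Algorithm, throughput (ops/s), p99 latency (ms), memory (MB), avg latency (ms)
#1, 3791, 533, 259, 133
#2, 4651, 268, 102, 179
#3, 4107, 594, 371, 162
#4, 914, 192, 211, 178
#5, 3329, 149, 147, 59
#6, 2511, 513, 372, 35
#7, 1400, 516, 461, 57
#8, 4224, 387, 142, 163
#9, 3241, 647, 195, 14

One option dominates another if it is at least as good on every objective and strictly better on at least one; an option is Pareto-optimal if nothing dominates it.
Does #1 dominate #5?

#1 vs #5: #1 is worse on p99 latency (533 vs 149), so it does not dominate #5.

No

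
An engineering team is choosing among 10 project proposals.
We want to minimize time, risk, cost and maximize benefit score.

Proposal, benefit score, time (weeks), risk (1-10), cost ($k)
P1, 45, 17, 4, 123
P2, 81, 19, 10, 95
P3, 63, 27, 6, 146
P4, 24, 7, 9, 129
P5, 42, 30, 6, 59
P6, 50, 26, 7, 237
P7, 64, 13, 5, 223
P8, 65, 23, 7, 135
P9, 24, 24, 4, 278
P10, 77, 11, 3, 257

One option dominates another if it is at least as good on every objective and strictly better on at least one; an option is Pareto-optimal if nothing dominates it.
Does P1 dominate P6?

No

P1 vs P6: P1 is worse on benefit score (45 vs 50), so it does not dominate P6.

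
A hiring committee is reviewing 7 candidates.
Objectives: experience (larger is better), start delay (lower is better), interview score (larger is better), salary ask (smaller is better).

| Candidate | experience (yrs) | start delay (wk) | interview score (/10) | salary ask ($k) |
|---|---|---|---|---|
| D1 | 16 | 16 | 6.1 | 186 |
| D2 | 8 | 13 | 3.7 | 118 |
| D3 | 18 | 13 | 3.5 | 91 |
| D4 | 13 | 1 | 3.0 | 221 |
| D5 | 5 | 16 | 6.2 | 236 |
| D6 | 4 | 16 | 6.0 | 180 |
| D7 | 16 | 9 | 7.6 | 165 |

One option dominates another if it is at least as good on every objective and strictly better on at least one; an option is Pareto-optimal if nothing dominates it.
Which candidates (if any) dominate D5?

D7: experience 16≥5, start delay 9≤16, interview score 7.6≥6.2, salary ask 165≤236 — dominates D5.
Others (D1, D2, D3, D4, D6) are each worse than D5 on at least one objective.

D7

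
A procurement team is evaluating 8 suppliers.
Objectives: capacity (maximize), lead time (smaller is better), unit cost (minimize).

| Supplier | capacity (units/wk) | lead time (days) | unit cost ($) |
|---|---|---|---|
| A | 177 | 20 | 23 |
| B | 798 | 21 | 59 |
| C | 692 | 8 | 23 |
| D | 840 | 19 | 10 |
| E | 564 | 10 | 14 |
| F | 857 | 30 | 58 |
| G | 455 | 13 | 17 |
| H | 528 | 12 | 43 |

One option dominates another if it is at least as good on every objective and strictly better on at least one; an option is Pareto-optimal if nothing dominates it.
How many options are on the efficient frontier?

4

A: dominated by C (capacity 692≥177, lead time 8≤20, unit cost 23≤23).
B: dominated by D (capacity 840≥798, lead time 19≤21, unit cost 10≤59).
C: not dominated (best lead time).
D: not dominated (best unit cost).
E: not dominated.
F: not dominated (best capacity).
G: dominated by E (capacity 564≥455, lead time 10≤13, unit cost 14≤17).
H: dominated by C (capacity 692≥528, lead time 8≤12, unit cost 23≤43).
Pareto-optimal: C, D, E, F → 4.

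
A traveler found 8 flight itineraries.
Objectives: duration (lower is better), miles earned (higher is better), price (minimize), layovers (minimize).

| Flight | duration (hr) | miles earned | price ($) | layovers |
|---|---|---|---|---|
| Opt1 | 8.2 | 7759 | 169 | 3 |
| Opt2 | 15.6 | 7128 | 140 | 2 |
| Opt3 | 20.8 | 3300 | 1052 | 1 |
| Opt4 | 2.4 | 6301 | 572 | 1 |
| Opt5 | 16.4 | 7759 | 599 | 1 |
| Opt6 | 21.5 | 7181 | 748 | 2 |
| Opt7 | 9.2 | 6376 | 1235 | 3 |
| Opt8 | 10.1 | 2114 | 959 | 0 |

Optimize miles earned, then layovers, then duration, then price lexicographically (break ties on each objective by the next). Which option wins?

Opt5

First maximize miles earned: best is 7759, kept {Opt1, Opt5}.
Then minimize layovers: best is 1, kept {Opt5}.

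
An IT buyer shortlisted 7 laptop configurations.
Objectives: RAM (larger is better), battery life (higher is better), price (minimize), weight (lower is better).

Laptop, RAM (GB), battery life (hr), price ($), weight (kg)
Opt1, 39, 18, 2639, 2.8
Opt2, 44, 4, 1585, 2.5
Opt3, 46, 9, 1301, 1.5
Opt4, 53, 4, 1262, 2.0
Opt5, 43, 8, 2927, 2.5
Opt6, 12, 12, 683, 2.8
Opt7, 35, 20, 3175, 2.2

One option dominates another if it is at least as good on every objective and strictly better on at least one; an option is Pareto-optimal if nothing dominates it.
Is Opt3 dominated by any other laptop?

No

Opt1: worse on RAM (39 vs 46).
Opt2: worse on RAM (44 vs 46).
Opt4: worse on battery life (4 vs 9).
Opt5: worse on RAM (43 vs 46).
Opt6: worse on RAM (12 vs 46).
Opt7: worse on RAM (35 vs 46).
No option is at least as good as Opt3 on every objective and strictly better on one.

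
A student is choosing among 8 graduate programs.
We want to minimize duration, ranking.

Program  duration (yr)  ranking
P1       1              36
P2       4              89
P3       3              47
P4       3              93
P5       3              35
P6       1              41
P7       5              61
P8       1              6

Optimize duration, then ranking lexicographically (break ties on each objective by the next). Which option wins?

First minimize duration: best is 1, kept {P1, P6, P8}.
Then minimize ranking: best is 6, kept {P8}.

P8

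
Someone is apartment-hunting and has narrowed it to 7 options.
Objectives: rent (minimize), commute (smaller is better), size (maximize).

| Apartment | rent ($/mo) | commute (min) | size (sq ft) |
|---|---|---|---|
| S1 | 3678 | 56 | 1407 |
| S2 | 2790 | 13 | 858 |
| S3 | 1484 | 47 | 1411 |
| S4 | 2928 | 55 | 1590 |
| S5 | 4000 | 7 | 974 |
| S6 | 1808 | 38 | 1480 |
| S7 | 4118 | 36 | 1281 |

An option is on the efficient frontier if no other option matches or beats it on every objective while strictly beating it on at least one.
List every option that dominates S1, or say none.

S3: rent 1484≤3678, commute 47≤56, size 1411≥1407 — dominates S1.
S4: rent 2928≤3678, commute 55≤56, size 1590≥1407 — dominates S1.
S6: rent 1808≤3678, commute 38≤56, size 1480≥1407 — dominates S1.
Others (S2, S5, S7) are each worse than S1 on at least one objective.

S3, S4, S6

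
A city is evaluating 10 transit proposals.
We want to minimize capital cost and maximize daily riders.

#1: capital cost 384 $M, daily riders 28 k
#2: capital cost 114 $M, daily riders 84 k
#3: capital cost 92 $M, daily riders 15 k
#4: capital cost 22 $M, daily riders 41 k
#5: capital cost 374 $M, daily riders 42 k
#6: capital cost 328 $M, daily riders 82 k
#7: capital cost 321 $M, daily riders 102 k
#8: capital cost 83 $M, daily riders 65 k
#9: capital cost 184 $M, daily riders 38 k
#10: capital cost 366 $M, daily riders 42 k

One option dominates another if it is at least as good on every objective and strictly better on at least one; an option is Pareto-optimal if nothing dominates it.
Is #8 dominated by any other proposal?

No

#1: worse on capital cost (384 vs 83).
#2: worse on capital cost (114 vs 83).
#3: worse on capital cost (92 vs 83).
#4: worse on daily riders (41 vs 65).
#5: worse on capital cost (374 vs 83).
#6: worse on capital cost (328 vs 83).
#7: worse on capital cost (321 vs 83).
#9: worse on capital cost (184 vs 83).
#10: worse on capital cost (366 vs 83).
No option is at least as good as #8 on every objective and strictly better on one.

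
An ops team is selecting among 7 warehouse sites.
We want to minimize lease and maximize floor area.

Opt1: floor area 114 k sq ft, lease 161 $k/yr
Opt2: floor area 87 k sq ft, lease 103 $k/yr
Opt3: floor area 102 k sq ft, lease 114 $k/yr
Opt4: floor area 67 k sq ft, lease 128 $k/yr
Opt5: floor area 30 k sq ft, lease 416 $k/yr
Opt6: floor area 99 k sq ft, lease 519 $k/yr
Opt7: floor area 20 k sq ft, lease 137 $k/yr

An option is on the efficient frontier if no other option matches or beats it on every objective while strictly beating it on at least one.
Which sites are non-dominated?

Opt1: not dominated (best floor area).
Opt2: not dominated (best lease).
Opt3: not dominated.
Opt4: dominated by Opt2 (floor area 87≥67, lease 103≤128).
Opt5: dominated by Opt1 (floor area 114≥30, lease 161≤416).
Opt6: dominated by Opt1 (floor area 114≥99, lease 161≤519).
Opt7: dominated by Opt2 (floor area 87≥20, lease 103≤137).

Opt1, Opt2, Opt3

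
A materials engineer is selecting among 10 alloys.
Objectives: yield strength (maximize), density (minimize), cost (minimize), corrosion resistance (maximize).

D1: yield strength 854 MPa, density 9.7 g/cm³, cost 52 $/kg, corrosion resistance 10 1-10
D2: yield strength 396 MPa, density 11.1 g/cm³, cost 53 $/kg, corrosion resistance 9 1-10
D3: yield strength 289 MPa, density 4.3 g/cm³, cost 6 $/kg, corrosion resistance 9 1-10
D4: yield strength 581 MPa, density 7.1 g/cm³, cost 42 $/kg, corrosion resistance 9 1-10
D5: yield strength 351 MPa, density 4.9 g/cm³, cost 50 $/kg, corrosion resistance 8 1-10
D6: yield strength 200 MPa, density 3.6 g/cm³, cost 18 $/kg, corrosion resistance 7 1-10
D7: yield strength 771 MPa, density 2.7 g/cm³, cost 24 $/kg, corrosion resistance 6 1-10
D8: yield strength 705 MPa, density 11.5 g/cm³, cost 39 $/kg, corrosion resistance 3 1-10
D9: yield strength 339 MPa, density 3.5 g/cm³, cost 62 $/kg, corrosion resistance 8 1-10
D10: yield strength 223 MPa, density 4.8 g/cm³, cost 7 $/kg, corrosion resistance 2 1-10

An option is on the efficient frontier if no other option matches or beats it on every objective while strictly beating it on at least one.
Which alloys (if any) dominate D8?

D7: yield strength 771≥705, density 2.7≤11.5, cost 24≤39, corrosion resistance 6≥3 — dominates D8.
Others (D1, D2, D3, D4, D5, D6, D9, D10) are each worse than D8 on at least one objective.

D7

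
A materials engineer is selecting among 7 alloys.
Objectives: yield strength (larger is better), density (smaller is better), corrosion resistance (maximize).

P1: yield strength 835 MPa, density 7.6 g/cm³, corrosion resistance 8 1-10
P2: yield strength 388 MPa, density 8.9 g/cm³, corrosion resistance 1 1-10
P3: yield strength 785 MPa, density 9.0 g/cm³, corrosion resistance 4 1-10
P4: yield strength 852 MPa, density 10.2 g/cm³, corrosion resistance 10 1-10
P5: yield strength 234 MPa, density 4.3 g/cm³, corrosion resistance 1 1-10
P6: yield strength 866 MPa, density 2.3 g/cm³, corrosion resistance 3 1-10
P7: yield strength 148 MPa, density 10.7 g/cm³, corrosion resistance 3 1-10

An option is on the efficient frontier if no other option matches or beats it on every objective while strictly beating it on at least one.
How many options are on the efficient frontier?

3

P1: not dominated.
P2: dominated by P1 (yield strength 835≥388, density 7.6≤8.9, corrosion resistance 8≥1).
P3: dominated by P1 (yield strength 835≥785, density 7.6≤9.0, corrosion resistance 8≥4).
P4: not dominated (best corrosion resistance).
P5: dominated by P6 (yield strength 866≥234, density 2.3≤4.3, corrosion resistance 3≥1).
P6: not dominated (best yield strength).
P7: dominated by P1 (yield strength 835≥148, density 7.6≤10.7, corrosion resistance 8≥3).
Pareto-optimal: P1, P4, P6 → 3.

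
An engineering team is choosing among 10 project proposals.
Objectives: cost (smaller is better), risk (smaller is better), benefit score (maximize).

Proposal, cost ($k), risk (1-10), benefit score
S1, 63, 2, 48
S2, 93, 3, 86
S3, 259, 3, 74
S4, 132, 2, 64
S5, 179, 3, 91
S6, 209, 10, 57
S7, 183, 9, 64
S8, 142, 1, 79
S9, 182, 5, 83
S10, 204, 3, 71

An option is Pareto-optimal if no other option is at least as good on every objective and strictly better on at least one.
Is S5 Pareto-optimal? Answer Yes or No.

Yes

S1: worse on benefit score (48 vs 91).
S2: worse on benefit score (86 vs 91).
S3: worse on cost (259 vs 179).
S4: worse on benefit score (64 vs 91).
S6: worse on cost (209 vs 179).
S7: worse on cost (183 vs 179).
S8: worse on benefit score (79 vs 91).
S9: worse on cost (182 vs 179).
S10: worse on cost (204 vs 179).
No option is at least as good as S5 on every objective and strictly better on one.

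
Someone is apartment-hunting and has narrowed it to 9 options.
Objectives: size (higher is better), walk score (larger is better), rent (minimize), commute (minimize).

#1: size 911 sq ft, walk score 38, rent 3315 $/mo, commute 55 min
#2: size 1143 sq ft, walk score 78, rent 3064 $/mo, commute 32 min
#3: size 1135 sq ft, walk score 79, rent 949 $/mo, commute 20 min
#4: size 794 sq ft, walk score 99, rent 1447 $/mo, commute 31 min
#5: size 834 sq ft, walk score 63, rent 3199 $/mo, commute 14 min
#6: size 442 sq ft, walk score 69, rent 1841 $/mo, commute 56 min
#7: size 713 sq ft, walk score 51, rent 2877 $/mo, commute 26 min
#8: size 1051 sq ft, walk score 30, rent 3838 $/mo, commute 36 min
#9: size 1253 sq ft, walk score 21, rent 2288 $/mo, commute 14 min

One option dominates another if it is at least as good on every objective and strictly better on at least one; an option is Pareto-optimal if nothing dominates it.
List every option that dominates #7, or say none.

#3: size 1135≥713, walk score 79≥51, rent 949≤2877, commute 20≤26 — dominates #7.
Others (#1, #2, #4, #5, #6, #8, #9) are each worse than #7 on at least one objective.

#3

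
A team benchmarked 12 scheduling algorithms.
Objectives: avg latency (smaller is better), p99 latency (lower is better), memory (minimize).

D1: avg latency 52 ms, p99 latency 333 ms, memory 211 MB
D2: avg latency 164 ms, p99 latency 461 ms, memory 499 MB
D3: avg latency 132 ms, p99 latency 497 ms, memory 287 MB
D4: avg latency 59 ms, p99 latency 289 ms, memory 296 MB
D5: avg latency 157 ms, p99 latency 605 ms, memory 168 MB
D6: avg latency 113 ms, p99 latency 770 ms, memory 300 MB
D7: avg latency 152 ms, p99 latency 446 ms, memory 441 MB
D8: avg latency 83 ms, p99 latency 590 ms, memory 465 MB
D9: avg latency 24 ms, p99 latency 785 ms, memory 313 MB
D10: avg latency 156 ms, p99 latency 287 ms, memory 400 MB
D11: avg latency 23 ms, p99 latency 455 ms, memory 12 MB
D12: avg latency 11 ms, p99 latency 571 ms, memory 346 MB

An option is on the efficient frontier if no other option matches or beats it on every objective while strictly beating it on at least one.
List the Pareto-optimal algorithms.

D1: not dominated.
D2: dominated by D1 (avg latency 52≤164, p99 latency 333≤461, memory 211≤499).
D3: dominated by D1 (avg latency 52≤132, p99 latency 333≤497, memory 211≤287).
D4: not dominated.
D5: dominated by D11 (avg latency 23≤157, p99 latency 455≤605, memory 12≤168).
D6: dominated by D1 (avg latency 52≤113, p99 latency 333≤770, memory 211≤300).
D7: dominated by D1 (avg latency 52≤152, p99 latency 333≤446, memory 211≤441).
D8: dominated by D1 (avg latency 52≤83, p99 latency 333≤590, memory 211≤465).
D9: dominated by D11 (avg latency 23≤24, p99 latency 455≤785, memory 12≤313).
D10: not dominated (best p99 latency).
D11: not dominated (best memory).
D12: not dominated (best avg latency).

D1, D4, D10, D11, D12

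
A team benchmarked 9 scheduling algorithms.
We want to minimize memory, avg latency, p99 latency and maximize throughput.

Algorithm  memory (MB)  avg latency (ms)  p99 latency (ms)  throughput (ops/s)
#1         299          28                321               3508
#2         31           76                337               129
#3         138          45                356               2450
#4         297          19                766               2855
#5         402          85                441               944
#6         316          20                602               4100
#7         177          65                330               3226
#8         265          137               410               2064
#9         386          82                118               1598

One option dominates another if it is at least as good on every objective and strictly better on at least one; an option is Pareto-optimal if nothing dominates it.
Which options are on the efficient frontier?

#1: not dominated.
#2: not dominated (best memory).
#3: not dominated.
#4: not dominated (best avg latency).
#5: dominated by #1 (memory 299≤402, avg latency 28≤85, p99 latency 321≤441, throughput 3508≥944).
#6: not dominated (best throughput).
#7: not dominated.
#8: dominated by #3 (memory 138≤265, avg latency 45≤137, p99 latency 356≤410, throughput 2450≥2064).
#9: not dominated (best p99 latency).

#1, #2, #3, #4, #6, #7, #9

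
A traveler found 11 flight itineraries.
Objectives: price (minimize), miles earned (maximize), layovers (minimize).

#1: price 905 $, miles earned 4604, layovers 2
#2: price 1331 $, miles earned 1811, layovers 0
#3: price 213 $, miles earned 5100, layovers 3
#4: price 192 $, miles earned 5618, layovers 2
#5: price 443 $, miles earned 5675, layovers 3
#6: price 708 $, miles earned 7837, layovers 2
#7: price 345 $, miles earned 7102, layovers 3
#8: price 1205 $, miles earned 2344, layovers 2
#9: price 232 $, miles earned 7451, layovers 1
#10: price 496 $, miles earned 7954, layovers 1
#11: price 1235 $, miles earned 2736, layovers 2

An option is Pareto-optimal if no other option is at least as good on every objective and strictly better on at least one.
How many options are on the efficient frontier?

#1: dominated by #4 (price 192≤905, miles earned 5618≥4604, layovers 2≤2).
#2: not dominated (best layovers).
#3: dominated by #4 (price 192≤213, miles earned 5618≥5100, layovers 2≤3).
#4: not dominated (best price).
#5: dominated by #7 (price 345≤443, miles earned 7102≥5675, layovers 3≤3).
#6: dominated by #10 (price 496≤708, miles earned 7954≥7837, layovers 1≤2).
#7: dominated by #9 (price 232≤345, miles earned 7451≥7102, layovers 1≤3).
#8: dominated by #1 (price 905≤1205, miles earned 4604≥2344, layovers 2≤2).
#9: not dominated.
#10: not dominated (best miles earned).
#11: dominated by #1 (price 905≤1235, miles earned 4604≥2736, layovers 2≤2).
Pareto-optimal: #2, #4, #9, #10 → 4.

4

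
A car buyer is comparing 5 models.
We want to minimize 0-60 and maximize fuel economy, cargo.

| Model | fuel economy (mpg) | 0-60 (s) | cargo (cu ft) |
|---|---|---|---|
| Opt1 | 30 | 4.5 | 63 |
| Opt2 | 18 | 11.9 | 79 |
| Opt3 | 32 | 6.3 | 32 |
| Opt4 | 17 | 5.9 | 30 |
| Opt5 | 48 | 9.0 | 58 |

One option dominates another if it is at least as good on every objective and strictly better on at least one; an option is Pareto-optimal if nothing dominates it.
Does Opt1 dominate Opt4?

Yes

Opt1 vs Opt4: fuel economy 30≥17, 0-60 4.5≤5.9, cargo 63≥30 — Opt1 is at least as good on every objective with at least one strict improvement.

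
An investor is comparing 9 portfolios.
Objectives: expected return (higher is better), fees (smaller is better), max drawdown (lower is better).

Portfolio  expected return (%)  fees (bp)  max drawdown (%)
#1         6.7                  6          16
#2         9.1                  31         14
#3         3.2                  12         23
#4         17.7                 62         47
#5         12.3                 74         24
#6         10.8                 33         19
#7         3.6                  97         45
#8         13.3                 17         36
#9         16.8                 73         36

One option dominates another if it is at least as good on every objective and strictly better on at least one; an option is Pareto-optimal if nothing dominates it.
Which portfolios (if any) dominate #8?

#1: worse on expected return (6.7 vs 13.3).
#2: worse on expected return (9.1 vs 13.3).
#3: worse on expected return (3.2 vs 13.3).
#4: worse on fees (62 vs 17).
#5: worse on expected return (12.3 vs 13.3).
#6: worse on expected return (10.8 vs 13.3).
#7: worse on expected return (3.6 vs 13.3).
#9: worse on fees (73 vs 17).
No option dominates #8.

none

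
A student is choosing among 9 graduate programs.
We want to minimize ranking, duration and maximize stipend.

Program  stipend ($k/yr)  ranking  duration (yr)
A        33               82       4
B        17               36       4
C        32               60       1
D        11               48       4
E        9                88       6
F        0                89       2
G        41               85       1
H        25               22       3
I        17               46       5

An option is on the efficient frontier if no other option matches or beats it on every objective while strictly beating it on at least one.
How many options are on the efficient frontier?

4

A: not dominated.
B: dominated by H (stipend 25≥17, ranking 22≤36, duration 3≤4).
C: not dominated.
D: dominated by B (stipend 17≥11, ranking 36≤48, duration 4≤4).
E: dominated by A (stipend 33≥9, ranking 82≤88, duration 4≤6).
F: dominated by C (stipend 32≥0, ranking 60≤89, duration 1≤2).
G: not dominated (best stipend).
H: not dominated (best ranking).
I: dominated by B (stipend 17≥17, ranking 36≤46, duration 4≤5).
Pareto-optimal: A, C, G, H → 4.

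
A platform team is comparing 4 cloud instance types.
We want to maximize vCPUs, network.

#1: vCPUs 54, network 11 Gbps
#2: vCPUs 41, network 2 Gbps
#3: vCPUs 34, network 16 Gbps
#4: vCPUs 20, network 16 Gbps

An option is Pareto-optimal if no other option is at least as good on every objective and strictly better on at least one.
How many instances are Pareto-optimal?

2

#1: not dominated (best vCPUs).
#2: dominated by #1 (vCPUs 54≥41, network 11≥2).
#3: not dominated.
#4: dominated by #3 (vCPUs 34≥20, network 16≥16).
Pareto-optimal: #1, #3 → 2.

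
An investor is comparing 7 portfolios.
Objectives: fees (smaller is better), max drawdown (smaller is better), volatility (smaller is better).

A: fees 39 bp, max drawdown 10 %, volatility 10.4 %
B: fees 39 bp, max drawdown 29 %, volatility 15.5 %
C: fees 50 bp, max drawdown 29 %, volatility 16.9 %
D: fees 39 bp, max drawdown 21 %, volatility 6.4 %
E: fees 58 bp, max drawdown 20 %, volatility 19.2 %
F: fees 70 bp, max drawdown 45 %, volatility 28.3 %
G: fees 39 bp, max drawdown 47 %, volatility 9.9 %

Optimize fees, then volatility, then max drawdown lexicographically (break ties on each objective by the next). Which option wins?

D

First minimize fees: best is 39, kept {A, B, D, G}.
Then minimize volatility: best is 6.4, kept {D}.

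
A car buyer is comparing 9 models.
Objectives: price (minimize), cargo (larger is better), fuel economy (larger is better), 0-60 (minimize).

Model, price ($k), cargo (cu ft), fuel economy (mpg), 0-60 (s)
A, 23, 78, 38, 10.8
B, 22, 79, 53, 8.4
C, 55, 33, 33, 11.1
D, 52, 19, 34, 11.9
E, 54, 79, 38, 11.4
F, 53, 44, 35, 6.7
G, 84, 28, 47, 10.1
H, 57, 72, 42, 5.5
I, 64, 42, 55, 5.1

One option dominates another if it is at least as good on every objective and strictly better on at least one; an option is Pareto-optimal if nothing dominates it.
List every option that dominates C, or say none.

A: price 23≤55, cargo 78≥33, fuel economy 38≥33, 0-60 10.8≤11.1 — dominates C.
B: price 22≤55, cargo 79≥33, fuel economy 53≥33, 0-60 8.4≤11.1 — dominates C.
F: price 53≤55, cargo 44≥33, fuel economy 35≥33, 0-60 6.7≤11.1 — dominates C.
Others (D, E, G, H, I) are each worse than C on at least one objective.

A, B, F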